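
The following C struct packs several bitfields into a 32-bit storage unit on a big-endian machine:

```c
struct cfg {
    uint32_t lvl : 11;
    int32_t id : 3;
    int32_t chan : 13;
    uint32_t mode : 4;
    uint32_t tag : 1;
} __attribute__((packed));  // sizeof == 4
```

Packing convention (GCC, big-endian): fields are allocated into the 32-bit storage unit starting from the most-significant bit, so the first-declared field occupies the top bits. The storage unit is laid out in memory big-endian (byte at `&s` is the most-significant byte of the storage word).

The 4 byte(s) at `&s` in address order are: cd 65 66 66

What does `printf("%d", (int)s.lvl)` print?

1643

[0]=0xcd [1]=0x65 [2]=0x66 [3]=0x66 (big-endian) → word 0xcd656666
lvl:11 @ bit 21 → (0xcd656666>>21)&0x7ff = 0x66b  ←
id:3 @ bit 18 → (0xcd656666>>18)&0x7 = 0x1
chan:13 @ bit 5 → (0xcd656666>>5)&0x1fff = 0xb33
mode:4 @ bit 1 → (0xcd656666>>1)&0xf = 0x3
tag:1 @ bit 0 → (0xcd656666>>0)&0x1 = 0x0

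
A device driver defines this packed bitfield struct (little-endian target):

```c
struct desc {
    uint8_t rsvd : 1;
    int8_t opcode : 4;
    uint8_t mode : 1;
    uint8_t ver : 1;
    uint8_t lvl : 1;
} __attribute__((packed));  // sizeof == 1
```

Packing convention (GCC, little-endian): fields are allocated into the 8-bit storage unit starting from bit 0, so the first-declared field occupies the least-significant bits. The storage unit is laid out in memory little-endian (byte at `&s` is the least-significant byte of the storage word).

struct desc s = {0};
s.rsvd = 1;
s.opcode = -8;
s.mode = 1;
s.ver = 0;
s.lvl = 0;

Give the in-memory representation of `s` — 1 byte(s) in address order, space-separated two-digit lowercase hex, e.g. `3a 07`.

31

rsvd:1 = 1 → 0x1 << 0 → word 0x01
opcode:4 = -8 → 0x8 << 1 → word 0x11
mode:1 = 1 → 0x1 << 5 → word 0x31
ver:1 = 0 → 0x0 << 6 → word 0x31
lvl:1 = 0 → 0x0 << 7 → word 0x31
word = 0x31 → little-endian bytes:
  [0]=0x31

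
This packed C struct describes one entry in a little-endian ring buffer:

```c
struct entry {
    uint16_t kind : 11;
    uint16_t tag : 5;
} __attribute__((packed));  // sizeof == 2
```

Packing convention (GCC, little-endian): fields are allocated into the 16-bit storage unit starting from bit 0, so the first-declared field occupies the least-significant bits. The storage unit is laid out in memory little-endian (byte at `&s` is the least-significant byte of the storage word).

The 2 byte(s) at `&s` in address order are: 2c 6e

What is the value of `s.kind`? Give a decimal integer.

1580

[0]=0x2c [1]=0x6e (little-endian) → word 0x6e2c
kind:11 @ bit 0 → (0x6e2c>>0)&0x7ff = 0x62c  ←
tag:5 @ bit 11 → (0x6e2c>>11)&0x1f = 0xd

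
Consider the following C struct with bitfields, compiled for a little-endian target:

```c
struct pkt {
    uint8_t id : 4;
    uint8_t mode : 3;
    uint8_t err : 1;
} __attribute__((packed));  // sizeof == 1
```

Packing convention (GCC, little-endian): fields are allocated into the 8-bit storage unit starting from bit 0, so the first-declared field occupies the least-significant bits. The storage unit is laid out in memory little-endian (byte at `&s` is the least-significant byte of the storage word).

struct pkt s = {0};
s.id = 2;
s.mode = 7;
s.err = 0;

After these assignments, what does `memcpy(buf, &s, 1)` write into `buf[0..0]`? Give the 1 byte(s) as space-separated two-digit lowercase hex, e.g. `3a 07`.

[0+:4] id=2 & 0xf = 0x2; word=0x02
[4+:3] mode=7 & 0x7 = 0x7; word=0x72
[7+:1] err=0 & 0x1 = 0x0; word=0x72
word = 0x72 → little-endian bytes:
  [0]=0x72

72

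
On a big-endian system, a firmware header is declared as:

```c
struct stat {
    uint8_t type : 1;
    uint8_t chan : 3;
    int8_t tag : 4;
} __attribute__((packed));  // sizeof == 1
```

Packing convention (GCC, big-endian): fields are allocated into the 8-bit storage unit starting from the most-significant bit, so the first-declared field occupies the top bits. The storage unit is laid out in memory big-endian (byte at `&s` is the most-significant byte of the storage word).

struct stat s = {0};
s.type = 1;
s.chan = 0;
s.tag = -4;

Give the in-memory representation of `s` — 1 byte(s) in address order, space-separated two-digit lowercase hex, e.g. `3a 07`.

[7+:1] type=1 & 0x1 = 0x1; word=0x80
[4+:3] chan=0 & 0x7 = 0x0; word=0x80
[0+:4] tag=-4 & 0xf = 0xc; word=0x8c
word = 0x8c → big-endian bytes:
  [0]=0x8c

8c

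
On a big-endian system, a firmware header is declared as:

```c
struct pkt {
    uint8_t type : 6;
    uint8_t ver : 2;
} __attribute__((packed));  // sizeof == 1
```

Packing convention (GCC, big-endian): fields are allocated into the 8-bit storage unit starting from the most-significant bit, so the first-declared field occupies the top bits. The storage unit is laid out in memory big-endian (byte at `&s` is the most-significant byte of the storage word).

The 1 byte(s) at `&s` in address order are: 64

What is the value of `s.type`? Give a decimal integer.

25

[0]=0x64 (big-endian) → word 0x64
type:6 @ bit 2 → (0x64>>2)&0x3f = 0x19  ←
ver:2 @ bit 0 → (0x64>>0)&0x3 = 0x0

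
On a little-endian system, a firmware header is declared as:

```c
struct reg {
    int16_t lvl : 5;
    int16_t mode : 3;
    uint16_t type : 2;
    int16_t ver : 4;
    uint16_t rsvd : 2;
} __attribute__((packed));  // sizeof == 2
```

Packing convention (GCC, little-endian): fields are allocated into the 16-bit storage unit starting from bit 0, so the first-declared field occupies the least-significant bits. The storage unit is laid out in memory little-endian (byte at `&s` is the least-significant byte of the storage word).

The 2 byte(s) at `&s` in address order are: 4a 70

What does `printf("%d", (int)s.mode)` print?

2

[0]=0x4a [1]=0x70 (little-endian) → word 0x704a
lvl:5 @ bit 0 → (0x704a>>0)&0x1f = 0xa
mode:3 @ bit 5 → (0x704a>>5)&0x7 = 0x2  ←
type:2 @ bit 8 → (0x704a>>8)&0x3 = 0x0
ver:4 @ bit 10 → (0x704a>>10)&0xf = 0xc
rsvd:2 @ bit 14 → (0x704a>>14)&0x3 = 0x1
mode signed 3b, MSB=0: value = 2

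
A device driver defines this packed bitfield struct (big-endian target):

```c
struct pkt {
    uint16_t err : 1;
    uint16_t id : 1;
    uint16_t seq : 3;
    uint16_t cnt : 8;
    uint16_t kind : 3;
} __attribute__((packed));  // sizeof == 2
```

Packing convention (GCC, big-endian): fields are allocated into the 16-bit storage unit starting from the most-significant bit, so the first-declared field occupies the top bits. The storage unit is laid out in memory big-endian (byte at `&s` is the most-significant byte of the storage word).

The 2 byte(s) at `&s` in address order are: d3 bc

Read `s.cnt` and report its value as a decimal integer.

119

[0]=0xd3 [1]=0xbc (big-endian) → word 0xd3bc
err [15+:1] = (word>>15) & 0x1 = 1
id [14+:1] = (word>>14) & 0x1 = 1
seq [11+:3] = (word>>11) & 0x7 = 2
cnt [3+:8] = (word>>3) & 0xff = 119  ←
kind [0+:3] = (word>>0) & 0x7 = 4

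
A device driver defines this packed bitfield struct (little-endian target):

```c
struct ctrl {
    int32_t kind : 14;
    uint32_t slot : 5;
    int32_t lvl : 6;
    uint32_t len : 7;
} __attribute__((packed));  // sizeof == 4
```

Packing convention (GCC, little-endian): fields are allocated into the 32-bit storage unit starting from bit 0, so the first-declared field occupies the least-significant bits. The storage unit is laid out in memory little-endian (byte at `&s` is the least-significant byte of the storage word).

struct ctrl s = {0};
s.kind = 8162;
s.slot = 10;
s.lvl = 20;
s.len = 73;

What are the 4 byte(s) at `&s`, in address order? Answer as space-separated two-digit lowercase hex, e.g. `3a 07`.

kind:14 = 8162 → 0x1fe2 << 0 → word 0x00001fe2
slot:5 = 10 → 0xa << 14 → word 0x00029fe2
lvl:6 = 20 → 0x14 << 19 → word 0x00a29fe2
len:7 = 73 → 0x49 << 25 → word 0x92a29fe2
word = 0x92a29fe2 → little-endian bytes:
  [0]=0xe2  [1]=0x9f  [2]=0xa2  [3]=0x92

e2 9f a2 92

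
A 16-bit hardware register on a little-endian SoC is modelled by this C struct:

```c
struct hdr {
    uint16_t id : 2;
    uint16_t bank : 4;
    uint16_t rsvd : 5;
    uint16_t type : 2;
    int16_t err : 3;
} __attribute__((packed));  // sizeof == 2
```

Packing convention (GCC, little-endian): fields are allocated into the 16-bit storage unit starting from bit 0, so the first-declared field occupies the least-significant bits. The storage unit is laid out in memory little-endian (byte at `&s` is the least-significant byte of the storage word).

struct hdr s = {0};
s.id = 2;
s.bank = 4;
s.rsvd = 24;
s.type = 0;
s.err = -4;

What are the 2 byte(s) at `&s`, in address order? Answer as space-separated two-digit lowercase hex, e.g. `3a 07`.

12 86

[0+:2] id=2 & 0x3 = 0x2; word=0x0002
[2+:4] bank=4 & 0xf = 0x4; word=0x0012
[6+:5] rsvd=24 & 0x1f = 0x18; word=0x0612
[11+:2] type=0 & 0x3 = 0x0; word=0x0612
[13+:3] err=-4 & 0x7 = 0x4; word=0x8612
word = 0x8612 → little-endian bytes:
  [0]=0x12  [1]=0x86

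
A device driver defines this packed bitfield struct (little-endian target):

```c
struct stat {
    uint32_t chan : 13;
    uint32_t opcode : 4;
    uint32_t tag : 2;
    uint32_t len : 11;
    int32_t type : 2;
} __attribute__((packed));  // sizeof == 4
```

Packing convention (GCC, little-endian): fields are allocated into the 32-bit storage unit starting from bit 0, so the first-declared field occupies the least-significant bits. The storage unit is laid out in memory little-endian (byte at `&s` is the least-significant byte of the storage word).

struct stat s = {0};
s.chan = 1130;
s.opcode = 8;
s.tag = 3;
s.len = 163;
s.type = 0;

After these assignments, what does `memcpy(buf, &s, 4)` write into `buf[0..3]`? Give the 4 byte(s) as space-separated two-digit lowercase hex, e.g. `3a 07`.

[0+:13] chan=1130 & 0x1fff = 0x46a; word=0x0000046a
[13+:4] opcode=8 & 0xf = 0x8; word=0x0001046a
[17+:2] tag=3 & 0x3 = 0x3; word=0x0007046a
[19+:11] len=163 & 0x7ff = 0xa3; word=0x051f046a
[30+:2] type=0 & 0x3 = 0x0; word=0x051f046a
word = 0x051f046a → little-endian bytes:
  [0]=0x6a  [1]=0x04  [2]=0x1f  [3]=0x05

6a 04 1f 05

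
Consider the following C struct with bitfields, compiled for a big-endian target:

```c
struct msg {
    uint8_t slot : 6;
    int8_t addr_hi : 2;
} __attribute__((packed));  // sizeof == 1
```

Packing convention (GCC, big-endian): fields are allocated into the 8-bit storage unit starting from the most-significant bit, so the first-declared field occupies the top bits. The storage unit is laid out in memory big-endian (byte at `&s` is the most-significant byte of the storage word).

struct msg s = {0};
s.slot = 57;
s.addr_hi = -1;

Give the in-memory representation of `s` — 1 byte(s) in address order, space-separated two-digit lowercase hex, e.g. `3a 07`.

e7

slot (6b) val=57 bits=0x39 at bit 2: 0xe4
addr_hi (2b) val=-1 bits=0x3 at bit 0: 0xe7
word = 0xe7 → big-endian bytes:
  [0]=0xe7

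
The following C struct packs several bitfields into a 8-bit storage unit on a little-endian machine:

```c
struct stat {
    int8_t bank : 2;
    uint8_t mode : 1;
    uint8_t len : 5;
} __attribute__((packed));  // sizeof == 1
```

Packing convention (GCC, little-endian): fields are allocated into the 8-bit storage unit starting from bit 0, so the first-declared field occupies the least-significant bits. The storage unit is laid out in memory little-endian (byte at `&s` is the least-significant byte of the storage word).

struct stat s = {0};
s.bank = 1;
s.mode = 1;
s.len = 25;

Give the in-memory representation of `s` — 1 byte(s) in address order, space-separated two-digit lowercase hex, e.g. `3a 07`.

[0+:2] bank=1 & 0x3 = 0x1; word=0x01
[2+:1] mode=1 & 0x1 = 0x1; word=0x05
[3+:5] len=25 & 0x1f = 0x19; word=0xcd
word = 0xcd → little-endian bytes:
  [0]=0xcd

cd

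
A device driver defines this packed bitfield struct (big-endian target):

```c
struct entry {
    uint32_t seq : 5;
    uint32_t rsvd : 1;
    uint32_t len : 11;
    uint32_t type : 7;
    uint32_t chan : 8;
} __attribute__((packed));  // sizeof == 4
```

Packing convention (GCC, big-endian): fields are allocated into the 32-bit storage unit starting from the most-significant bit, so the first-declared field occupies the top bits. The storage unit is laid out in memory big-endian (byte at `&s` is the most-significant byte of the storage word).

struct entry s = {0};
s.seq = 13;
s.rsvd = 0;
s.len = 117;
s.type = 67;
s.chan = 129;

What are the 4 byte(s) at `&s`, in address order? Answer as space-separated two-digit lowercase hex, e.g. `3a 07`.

68 3a c3 81

[27+:5] seq=13 & 0x1f = 0xd; word=0x68000000
[26+:1] rsvd=0 & 0x1 = 0x0; word=0x68000000
[15+:11] len=117 & 0x7ff = 0x75; word=0x683a8000
[8+:7] type=67 & 0x7f = 0x43; word=0x683ac300
[0+:8] chan=129 & 0xff = 0x81; word=0x683ac381
word = 0x683ac381 → big-endian bytes:
  [0]=0x68  [1]=0x3a  [2]=0xc3  [3]=0x81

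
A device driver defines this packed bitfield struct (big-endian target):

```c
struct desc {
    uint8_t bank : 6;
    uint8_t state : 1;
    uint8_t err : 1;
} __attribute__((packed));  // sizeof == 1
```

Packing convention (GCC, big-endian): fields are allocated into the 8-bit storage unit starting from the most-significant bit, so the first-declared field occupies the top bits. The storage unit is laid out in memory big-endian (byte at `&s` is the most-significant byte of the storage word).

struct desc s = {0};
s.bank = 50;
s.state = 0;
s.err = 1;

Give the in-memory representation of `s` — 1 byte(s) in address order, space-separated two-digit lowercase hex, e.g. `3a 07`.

c9

[2+:6] bank=50 & 0x3f = 0x32; word=0xc8
[1+:1] state=0 & 0x1 = 0x0; word=0xc8
[0+:1] err=1 & 0x1 = 0x1; word=0xc9
word = 0xc9 → big-endian bytes:
  [0]=0xc9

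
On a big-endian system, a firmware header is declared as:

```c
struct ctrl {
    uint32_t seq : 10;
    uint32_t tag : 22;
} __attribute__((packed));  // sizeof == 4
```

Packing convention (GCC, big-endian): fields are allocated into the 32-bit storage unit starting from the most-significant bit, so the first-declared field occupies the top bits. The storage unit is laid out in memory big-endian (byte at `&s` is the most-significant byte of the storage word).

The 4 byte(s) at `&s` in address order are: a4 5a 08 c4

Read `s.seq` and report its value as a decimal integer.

[0]=0xa4 [1]=0x5a [2]=0x08 [3]=0xc4 (big-endian) → word 0xa45a08c4
seq [22+:10] = (word>>22) & 0x3ff = 657  ←
tag [0+:22] = (word>>0) & 0x3fffff = 1706180

657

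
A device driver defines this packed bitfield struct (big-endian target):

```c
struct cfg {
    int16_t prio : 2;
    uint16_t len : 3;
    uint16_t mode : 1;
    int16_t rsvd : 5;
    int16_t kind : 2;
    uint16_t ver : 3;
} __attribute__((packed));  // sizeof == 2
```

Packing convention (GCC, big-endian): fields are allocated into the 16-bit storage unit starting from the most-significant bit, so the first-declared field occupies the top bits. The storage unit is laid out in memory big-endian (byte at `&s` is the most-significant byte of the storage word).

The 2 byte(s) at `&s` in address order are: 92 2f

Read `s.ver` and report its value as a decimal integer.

[0]=0x92 [1]=0x2f (big-endian) → word 0x922f
prio:2 @ bit 14 → (0x922f>>14)&0x3 = 0x2
len:3 @ bit 11 → (0x922f>>11)&0x7 = 0x2
mode:1 @ bit 10 → (0x922f>>10)&0x1 = 0x0
rsvd:5 @ bit 5 → (0x922f>>5)&0x1f = 0x11
kind:2 @ bit 3 → (0x922f>>3)&0x3 = 0x1
ver:3 @ bit 0 → (0x922f>>0)&0x7 = 0x7  ←

7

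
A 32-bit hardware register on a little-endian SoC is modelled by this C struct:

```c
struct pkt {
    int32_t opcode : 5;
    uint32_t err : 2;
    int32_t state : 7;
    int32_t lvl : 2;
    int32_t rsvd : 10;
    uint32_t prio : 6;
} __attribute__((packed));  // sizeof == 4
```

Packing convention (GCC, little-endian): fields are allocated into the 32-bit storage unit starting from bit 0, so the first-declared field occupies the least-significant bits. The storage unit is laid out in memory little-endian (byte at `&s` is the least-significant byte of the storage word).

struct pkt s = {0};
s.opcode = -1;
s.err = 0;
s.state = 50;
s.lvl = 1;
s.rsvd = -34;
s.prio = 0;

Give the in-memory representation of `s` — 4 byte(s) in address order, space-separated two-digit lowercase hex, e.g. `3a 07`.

1f 59 de 03

opcode (5b) val=-1 bits=0x1f at bit 0: 0x0000001f
err (2b) val=0 bits=0x0 at bit 5: 0x0000001f
state (7b) val=50 bits=0x32 at bit 7: 0x0000191f
lvl (2b) val=1 bits=0x1 at bit 14: 0x0000591f
rsvd (10b) val=-34 bits=0x3de at bit 16: 0x03de591f
prio (6b) val=0 bits=0x0 at bit 26: 0x03de591f
word = 0x03de591f → little-endian bytes:
  [0]=0x1f  [1]=0x59  [2]=0xde  [3]=0x03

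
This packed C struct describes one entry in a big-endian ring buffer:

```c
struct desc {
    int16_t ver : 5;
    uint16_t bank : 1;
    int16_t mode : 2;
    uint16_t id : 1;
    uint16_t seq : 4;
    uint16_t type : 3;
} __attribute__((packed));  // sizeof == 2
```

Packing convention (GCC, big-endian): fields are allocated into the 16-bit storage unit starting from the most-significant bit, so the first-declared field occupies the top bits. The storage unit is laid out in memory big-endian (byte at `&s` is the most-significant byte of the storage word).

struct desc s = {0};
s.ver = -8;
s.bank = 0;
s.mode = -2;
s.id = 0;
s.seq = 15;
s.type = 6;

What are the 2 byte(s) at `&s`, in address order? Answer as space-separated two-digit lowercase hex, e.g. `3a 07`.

c2 7e

[11+:5] ver=-8 & 0x1f = 0x18; word=0xc000
[10+:1] bank=0 & 0x1 = 0x0; word=0xc000
[8+:2] mode=-2 & 0x3 = 0x2; word=0xc200
[7+:1] id=0 & 0x1 = 0x0; word=0xc200
[3+:4] seq=15 & 0xf = 0xf; word=0xc278
[0+:3] type=6 & 0x7 = 0x6; word=0xc27e
word = 0xc27e → big-endian bytes:
  [0]=0xc2  [1]=0x7e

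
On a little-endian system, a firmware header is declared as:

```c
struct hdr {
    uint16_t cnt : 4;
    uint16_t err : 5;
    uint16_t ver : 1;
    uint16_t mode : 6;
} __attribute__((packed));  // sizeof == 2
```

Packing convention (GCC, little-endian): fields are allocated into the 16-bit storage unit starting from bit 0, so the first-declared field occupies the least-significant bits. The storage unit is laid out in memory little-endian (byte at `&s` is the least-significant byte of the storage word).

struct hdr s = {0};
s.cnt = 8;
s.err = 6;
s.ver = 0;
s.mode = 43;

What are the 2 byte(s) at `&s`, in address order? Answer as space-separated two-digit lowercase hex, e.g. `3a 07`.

[0+:4] cnt=8 & 0xf = 0x8; word=0x0008
[4+:5] err=6 & 0x1f = 0x6; word=0x0068
[9+:1] ver=0 & 0x1 = 0x0; word=0x0068
[10+:6] mode=43 & 0x3f = 0x2b; word=0xac68
word = 0xac68 → little-endian bytes:
  [0]=0x68  [1]=0xac

68 ac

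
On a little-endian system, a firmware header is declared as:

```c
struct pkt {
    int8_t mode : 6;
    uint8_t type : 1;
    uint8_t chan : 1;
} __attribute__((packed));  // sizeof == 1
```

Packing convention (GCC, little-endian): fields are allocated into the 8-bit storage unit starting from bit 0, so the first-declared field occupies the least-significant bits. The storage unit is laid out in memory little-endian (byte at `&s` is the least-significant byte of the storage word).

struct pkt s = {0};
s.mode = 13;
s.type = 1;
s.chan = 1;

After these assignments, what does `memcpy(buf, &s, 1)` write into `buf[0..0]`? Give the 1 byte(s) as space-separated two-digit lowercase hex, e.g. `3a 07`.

cd

[0+:6] mode=13 & 0x3f = 0xd; word=0x0d
[6+:1] type=1 & 0x1 = 0x1; word=0x4d
[7+:1] chan=1 & 0x1 = 0x1; word=0xcd
word = 0xcd → little-endian bytes:
  [0]=0xcd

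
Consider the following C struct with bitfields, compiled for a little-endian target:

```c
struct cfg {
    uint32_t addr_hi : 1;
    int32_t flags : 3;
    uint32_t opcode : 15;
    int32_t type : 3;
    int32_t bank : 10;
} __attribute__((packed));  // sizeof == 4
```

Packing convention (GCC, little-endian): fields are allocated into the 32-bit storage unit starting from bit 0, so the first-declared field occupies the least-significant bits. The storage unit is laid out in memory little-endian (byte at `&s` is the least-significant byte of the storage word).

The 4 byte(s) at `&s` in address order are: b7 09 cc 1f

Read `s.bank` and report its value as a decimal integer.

127

[0]=0xb7 [1]=0x09 [2]=0xcc [3]=0x1f (little-endian) → word 0x1fcc09b7
addr_hi:1 @ bit 0 → (0x1fcc09b7>>0)&0x1 = 0x1
flags:3 @ bit 1 → (0x1fcc09b7>>1)&0x7 = 0x3
opcode:15 @ bit 4 → (0x1fcc09b7>>4)&0x7fff = 0x409b
type:3 @ bit 19 → (0x1fcc09b7>>19)&0x7 = 0x1
bank:10 @ bit 22 → (0x1fcc09b7>>22)&0x3ff = 0x7f  ←
bank signed 10b, MSB=0: value = 127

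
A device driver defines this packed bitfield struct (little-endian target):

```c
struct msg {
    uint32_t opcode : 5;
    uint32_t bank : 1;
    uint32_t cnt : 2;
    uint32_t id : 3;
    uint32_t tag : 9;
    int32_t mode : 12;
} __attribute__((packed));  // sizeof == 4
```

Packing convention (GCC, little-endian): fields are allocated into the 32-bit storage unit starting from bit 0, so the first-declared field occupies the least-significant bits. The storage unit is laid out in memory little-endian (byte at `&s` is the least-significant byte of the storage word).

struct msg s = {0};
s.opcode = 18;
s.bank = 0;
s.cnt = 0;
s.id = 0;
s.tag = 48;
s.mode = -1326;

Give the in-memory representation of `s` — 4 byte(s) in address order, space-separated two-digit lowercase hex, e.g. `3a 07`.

12 80 21 ad

opcode:5 = 18 → 0x12 << 0 → word 0x00000012
bank:1 = 0 → 0x0 << 5 → word 0x00000012
cnt:2 = 0 → 0x0 << 6 → word 0x00000012
id:3 = 0 → 0x0 << 8 → word 0x00000012
tag:9 = 48 → 0x30 << 11 → word 0x00018012
mode:12 = -1326 → 0xad2 << 20 → word 0xad218012
word = 0xad218012 → little-endian bytes:
  [0]=0x12  [1]=0x80  [2]=0x21  [3]=0xad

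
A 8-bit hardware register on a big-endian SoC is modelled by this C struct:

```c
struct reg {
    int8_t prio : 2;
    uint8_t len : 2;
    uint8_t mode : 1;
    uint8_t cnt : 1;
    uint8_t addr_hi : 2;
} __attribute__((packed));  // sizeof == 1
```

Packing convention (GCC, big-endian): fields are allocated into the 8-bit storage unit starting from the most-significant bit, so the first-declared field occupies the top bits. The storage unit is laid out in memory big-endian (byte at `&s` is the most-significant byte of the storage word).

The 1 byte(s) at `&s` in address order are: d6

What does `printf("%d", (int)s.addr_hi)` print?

2

[0]=0xd6 (big-endian) → word 0xd6
prio:2 @ bit 6 → (0xd6>>6)&0x3 = 0x3
len:2 @ bit 4 → (0xd6>>4)&0x3 = 0x1
mode:1 @ bit 3 → (0xd6>>3)&0x1 = 0x0
cnt:1 @ bit 2 → (0xd6>>2)&0x1 = 0x1
addr_hi:2 @ bit 0 → (0xd6>>0)&0x3 = 0x2  ←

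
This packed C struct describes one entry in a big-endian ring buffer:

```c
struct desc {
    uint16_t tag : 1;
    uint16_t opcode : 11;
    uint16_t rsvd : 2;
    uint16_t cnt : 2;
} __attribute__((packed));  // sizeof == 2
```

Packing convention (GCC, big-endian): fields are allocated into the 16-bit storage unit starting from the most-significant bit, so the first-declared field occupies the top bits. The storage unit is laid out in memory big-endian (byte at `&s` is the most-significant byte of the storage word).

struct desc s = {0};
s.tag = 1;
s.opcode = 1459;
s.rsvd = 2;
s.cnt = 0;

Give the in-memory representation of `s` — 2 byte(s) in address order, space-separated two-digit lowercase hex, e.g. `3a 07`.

tag:1 = 1 → 0x1 << 15 → word 0x8000
opcode:11 = 1459 → 0x5b3 << 4 → word 0xdb30
rsvd:2 = 2 → 0x2 << 2 → word 0xdb38
cnt:2 = 0 → 0x0 << 0 → word 0xdb38
word = 0xdb38 → big-endian bytes:
  [0]=0xdb  [1]=0x38

db 38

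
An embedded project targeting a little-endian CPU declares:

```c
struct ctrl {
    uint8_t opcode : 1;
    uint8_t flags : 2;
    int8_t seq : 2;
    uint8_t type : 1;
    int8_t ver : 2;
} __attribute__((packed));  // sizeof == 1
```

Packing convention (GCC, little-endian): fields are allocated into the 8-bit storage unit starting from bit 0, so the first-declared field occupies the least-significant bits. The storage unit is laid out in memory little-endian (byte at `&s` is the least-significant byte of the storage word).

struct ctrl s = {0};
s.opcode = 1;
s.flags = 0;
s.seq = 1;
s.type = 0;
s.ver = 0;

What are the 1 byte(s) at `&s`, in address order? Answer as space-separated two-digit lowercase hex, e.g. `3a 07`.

opcode (1b) val=1 bits=0x1 at bit 0: 0x01
flags (2b) val=0 bits=0x0 at bit 1: 0x01
seq (2b) val=1 bits=0x1 at bit 3: 0x09
type (1b) val=0 bits=0x0 at bit 5: 0x09
ver (2b) val=0 bits=0x0 at bit 6: 0x09
word = 0x09 → little-endian bytes:
  [0]=0x09

09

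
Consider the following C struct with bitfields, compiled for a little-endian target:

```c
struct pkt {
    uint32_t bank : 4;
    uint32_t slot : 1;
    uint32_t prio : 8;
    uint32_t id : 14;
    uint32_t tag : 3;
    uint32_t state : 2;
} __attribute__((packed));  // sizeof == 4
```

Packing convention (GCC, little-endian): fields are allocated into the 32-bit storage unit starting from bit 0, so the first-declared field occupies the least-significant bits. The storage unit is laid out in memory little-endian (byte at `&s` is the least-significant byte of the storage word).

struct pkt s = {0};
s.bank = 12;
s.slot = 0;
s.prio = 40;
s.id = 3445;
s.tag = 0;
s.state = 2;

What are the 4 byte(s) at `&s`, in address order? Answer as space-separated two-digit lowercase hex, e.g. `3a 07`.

[0+:4] bank=12 & 0xf = 0xc; word=0x0000000c
[4+:1] slot=0 & 0x1 = 0x0; word=0x0000000c
[5+:8] prio=40 & 0xff = 0x28; word=0x0000050c
[13+:14] id=3445 & 0x3fff = 0xd75; word=0x01aea50c
[27+:3] tag=0 & 0x7 = 0x0; word=0x01aea50c
[30+:2] state=2 & 0x3 = 0x2; word=0x81aea50c
word = 0x81aea50c → little-endian bytes:
  [0]=0x0c  [1]=0xa5  [2]=0xae  [3]=0x81

0c a5 ae 81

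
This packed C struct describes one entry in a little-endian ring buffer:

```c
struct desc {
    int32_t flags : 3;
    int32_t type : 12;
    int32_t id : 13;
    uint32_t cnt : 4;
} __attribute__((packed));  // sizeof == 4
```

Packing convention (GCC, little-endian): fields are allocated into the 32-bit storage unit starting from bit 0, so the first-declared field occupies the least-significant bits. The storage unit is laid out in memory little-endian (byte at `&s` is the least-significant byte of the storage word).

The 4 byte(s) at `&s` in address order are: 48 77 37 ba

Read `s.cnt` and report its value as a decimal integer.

11

[0]=0x48 [1]=0x77 [2]=0x37 [3]=0xba (little-endian) → word 0xba377748
flags:3 @ bit 0 → (0xba377748>>0)&0x7 = 0x0
type:12 @ bit 3 → (0xba377748>>3)&0xfff = 0xee9
id:13 @ bit 15 → (0xba377748>>15)&0x1fff = 0x146e
cnt:4 @ bit 28 → (0xba377748>>28)&0xf = 0xb  ←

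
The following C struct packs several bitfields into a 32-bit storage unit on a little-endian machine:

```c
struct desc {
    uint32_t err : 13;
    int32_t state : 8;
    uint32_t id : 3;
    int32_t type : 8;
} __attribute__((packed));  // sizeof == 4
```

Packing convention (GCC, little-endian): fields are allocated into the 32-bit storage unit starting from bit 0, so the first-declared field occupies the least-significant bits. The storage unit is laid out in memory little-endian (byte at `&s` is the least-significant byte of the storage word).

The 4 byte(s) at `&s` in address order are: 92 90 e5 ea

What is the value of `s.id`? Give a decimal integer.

7

[0]=0x92 [1]=0x90 [2]=0xe5 [3]=0xea (little-endian) → word 0xeae59092
err:13 @ bit 0 → (0xeae59092>>0)&0x1fff = 0x1092
state:8 @ bit 13 → (0xeae59092>>13)&0xff = 0x2c
id:3 @ bit 21 → (0xeae59092>>21)&0x7 = 0x7  ←
type:8 @ bit 24 → (0xeae59092>>24)&0xff = 0xea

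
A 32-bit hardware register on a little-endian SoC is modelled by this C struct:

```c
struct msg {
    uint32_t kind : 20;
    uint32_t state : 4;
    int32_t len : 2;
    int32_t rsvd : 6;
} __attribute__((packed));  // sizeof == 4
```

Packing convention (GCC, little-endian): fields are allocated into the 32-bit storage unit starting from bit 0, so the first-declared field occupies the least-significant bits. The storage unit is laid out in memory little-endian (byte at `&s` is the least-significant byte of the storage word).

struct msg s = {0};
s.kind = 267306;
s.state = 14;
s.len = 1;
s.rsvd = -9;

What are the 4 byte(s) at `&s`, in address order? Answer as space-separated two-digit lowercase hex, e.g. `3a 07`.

2a 14 e4 dd

[0+:20] kind=267306 & 0xfffff = 0x4142a; word=0x0004142a
[20+:4] state=14 & 0xf = 0xe; word=0x00e4142a
[24+:2] len=1 & 0x3 = 0x1; word=0x01e4142a
[26+:6] rsvd=-9 & 0x3f = 0x37; word=0xdde4142a
word = 0xdde4142a → little-endian bytes:
  [0]=0x2a  [1]=0x14  [2]=0xe4  [3]=0xdd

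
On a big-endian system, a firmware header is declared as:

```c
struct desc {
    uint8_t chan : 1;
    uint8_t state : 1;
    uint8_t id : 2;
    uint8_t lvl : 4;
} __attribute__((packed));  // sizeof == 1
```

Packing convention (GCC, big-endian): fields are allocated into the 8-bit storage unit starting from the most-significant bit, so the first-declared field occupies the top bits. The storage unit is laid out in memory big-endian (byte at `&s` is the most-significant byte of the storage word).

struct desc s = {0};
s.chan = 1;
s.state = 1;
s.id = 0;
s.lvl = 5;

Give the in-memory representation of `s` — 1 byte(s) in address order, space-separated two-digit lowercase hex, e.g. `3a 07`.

c5

chan:1 = 1 → 0x1 << 7 → word 0x80
state:1 = 1 → 0x1 << 6 → word 0xc0
id:2 = 0 → 0x0 << 4 → word 0xc0
lvl:4 = 5 → 0x5 << 0 → word 0xc5
word = 0xc5 → big-endian bytes:
  [0]=0xc5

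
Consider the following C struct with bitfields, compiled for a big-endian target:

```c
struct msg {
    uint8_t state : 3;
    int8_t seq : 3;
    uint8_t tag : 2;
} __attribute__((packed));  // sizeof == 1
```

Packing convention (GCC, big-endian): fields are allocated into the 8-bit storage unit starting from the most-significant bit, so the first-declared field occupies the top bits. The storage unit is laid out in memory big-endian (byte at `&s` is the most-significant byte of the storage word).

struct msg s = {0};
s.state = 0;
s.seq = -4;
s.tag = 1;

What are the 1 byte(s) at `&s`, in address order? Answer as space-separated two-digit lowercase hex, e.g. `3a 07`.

11

state (3b) val=0 bits=0x0 at bit 5: 0x00
seq (3b) val=-4 bits=0x4 at bit 2: 0x10
tag (2b) val=1 bits=0x1 at bit 0: 0x11
word = 0x11 → big-endian bytes:
  [0]=0x11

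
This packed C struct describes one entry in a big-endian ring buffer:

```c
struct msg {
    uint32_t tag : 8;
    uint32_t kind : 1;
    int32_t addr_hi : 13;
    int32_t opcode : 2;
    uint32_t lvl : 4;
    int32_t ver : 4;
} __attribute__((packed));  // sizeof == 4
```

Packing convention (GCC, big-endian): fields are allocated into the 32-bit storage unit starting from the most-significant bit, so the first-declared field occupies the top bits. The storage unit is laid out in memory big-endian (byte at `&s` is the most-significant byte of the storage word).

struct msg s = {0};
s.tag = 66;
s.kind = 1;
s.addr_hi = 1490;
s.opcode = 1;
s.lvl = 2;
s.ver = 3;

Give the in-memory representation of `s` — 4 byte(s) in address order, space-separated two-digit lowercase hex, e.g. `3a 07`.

tag (8b) val=66 bits=0x42 at bit 24: 0x42000000
kind (1b) val=1 bits=0x1 at bit 23: 0x42800000
addr_hi (13b) val=1490 bits=0x5d2 at bit 10: 0x42974800
opcode (2b) val=1 bits=0x1 at bit 8: 0x42974900
lvl (4b) val=2 bits=0x2 at bit 4: 0x42974920
ver (4b) val=3 bits=0x3 at bit 0: 0x42974923
word = 0x42974923 → big-endian bytes:
  [0]=0x42  [1]=0x97  [2]=0x49  [3]=0x23

42 97 49 23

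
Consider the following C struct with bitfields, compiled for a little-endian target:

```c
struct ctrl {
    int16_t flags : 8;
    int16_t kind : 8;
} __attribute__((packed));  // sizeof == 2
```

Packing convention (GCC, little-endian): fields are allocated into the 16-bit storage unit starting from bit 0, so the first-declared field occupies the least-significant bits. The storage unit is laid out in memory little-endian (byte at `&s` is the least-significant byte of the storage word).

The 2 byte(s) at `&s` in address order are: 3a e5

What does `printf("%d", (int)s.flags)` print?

[0]=0x3a [1]=0xe5 (little-endian) → word 0xe53a
flags [0+:8] = (word>>0) & 0xff = 58  ←
kind [8+:8] = (word>>8) & 0xff = 229
flags signed 8b, MSB=0: value = 58

58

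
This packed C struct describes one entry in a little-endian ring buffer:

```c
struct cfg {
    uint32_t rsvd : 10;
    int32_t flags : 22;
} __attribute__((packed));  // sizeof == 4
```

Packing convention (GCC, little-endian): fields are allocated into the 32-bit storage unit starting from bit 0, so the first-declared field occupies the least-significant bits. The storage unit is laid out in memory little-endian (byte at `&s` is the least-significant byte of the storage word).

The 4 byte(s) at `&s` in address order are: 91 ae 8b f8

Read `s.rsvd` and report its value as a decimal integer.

657

[0]=0x91 [1]=0xae [2]=0x8b [3]=0xf8 (little-endian) → word 0xf88bae91
rsvd [0+:10] = (word>>0) & 0x3ff = 657  ←
flags [10+:22] = (word>>10) & 0x3fffff = 4072171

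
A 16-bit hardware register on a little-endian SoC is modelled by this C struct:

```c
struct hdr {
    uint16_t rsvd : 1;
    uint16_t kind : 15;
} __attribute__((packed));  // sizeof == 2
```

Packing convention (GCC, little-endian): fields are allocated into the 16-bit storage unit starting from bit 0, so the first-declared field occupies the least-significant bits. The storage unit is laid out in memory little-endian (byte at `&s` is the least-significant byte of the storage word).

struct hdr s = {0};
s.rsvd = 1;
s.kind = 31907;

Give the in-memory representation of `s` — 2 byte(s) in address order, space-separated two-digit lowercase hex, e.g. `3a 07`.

rsvd:1 = 1 → 0x1 << 0 → word 0x0001
kind:15 = 31907 → 0x7ca3 << 1 → word 0xf947
word = 0xf947 → little-endian bytes:
  [0]=0x47  [1]=0xf9

47 f9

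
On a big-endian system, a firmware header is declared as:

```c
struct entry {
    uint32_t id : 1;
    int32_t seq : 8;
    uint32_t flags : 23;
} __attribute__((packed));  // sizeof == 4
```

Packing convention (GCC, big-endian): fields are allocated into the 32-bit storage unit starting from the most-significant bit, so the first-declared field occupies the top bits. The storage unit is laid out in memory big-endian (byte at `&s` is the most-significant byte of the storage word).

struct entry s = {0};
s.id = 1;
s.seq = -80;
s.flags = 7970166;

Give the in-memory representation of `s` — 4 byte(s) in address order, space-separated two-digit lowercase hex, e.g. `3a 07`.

d8 79 9d 76

id:1 = 1 → 0x1 << 31 → word 0x80000000
seq:8 = -80 → 0xb0 << 23 → word 0xd8000000
flags:23 = 7970166 → 0x799d76 << 0 → word 0xd8799d76
word = 0xd8799d76 → big-endian bytes:
  [0]=0xd8  [1]=0x79  [2]=0x9d  [3]=0x76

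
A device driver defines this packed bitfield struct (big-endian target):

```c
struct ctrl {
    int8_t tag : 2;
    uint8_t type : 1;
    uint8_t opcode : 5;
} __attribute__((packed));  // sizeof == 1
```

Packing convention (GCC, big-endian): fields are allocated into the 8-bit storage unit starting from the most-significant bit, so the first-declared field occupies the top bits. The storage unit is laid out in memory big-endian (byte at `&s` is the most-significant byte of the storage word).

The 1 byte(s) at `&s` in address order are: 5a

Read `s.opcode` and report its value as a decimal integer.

26

[0]=0x5a (big-endian) → word 0x5a
tag [6+:2] = (word>>6) & 0x3 = 1
type [5+:1] = (word>>5) & 0x1 = 0
opcode [0+:5] = (word>>0) & 0x1f = 26  ←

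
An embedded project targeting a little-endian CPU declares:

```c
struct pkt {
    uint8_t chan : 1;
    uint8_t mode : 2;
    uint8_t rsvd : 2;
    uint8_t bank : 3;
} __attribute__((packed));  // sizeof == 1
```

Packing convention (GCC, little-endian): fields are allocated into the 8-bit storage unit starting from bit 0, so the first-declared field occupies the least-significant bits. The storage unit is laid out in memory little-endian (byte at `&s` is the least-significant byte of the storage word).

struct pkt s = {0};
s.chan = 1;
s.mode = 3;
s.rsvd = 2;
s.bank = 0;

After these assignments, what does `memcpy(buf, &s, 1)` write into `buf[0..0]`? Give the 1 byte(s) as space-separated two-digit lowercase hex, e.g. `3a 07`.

chan (1b) val=1 bits=0x1 at bit 0: 0x01
mode (2b) val=3 bits=0x3 at bit 1: 0x07
rsvd (2b) val=2 bits=0x2 at bit 3: 0x17
bank (3b) val=0 bits=0x0 at bit 5: 0x17
word = 0x17 → little-endian bytes:
  [0]=0x17

17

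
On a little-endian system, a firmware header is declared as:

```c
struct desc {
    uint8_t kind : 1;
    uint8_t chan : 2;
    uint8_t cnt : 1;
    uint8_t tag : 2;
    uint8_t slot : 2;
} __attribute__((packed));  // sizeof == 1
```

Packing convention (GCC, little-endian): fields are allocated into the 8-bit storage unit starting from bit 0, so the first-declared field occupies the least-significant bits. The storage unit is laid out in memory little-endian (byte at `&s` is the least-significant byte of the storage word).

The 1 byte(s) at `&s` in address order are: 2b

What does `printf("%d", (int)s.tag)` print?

[0]=0x2b (little-endian) → word 0x2b
kind [0+:1] = (word>>0) & 0x1 = 1
chan [1+:2] = (word>>1) & 0x3 = 1
cnt [3+:1] = (word>>3) & 0x1 = 1
tag [4+:2] = (word>>4) & 0x3 = 2  ←
slot [6+:2] = (word>>6) & 0x3 = 0

2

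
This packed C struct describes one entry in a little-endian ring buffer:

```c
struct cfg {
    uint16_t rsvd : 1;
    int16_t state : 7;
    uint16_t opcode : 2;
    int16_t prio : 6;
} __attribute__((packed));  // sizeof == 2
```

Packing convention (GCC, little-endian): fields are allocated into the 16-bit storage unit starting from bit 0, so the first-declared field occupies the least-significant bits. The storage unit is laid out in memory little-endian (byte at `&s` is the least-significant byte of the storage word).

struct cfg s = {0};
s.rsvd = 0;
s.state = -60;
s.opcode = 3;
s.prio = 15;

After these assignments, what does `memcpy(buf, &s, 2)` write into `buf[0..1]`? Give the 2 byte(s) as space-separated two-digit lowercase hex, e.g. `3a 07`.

rsvd:1 = 0 → 0x0 << 0 → word 0x0000
state:7 = -60 → 0x44 << 1 → word 0x0088
opcode:2 = 3 → 0x3 << 8 → word 0x0388
prio:6 = 15 → 0xf << 10 → word 0x3f88
word = 0x3f88 → little-endian bytes:
  [0]=0x88  [1]=0x3f

88 3f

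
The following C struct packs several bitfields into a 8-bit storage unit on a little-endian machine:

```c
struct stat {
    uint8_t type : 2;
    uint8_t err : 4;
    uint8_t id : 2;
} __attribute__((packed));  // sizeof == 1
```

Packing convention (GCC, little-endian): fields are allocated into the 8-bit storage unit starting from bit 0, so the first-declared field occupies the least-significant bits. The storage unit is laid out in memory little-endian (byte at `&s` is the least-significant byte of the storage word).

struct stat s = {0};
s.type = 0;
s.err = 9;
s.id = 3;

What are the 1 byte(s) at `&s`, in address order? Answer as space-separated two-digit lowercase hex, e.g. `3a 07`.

e4

type (2b) val=0 bits=0x0 at bit 0: 0x00
err (4b) val=9 bits=0x9 at bit 2: 0x24
id (2b) val=3 bits=0x3 at bit 6: 0xe4
word = 0xe4 → little-endian bytes:
  [0]=0xe4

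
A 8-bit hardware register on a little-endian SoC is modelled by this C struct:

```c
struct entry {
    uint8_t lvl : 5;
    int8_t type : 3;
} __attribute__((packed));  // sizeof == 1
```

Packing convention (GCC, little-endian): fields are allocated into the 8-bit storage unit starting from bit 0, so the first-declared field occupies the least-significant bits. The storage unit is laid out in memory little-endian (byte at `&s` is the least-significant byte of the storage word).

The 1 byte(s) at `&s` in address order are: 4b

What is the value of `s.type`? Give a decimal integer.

[0]=0x4b (little-endian) → word 0x4b
lvl:5 @ bit 0 → (0x4b>>0)&0x1f = 0xb
type:3 @ bit 5 → (0x4b>>5)&0x7 = 0x2  ←
type signed 3b, MSB=0: value = 2

2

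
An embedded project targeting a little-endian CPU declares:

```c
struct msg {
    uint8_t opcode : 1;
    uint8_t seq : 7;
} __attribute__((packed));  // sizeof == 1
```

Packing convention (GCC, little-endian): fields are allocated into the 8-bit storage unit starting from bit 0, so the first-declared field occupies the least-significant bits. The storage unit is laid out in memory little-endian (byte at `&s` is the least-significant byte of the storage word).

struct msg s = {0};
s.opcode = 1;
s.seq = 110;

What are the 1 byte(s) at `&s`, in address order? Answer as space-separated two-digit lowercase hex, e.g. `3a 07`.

opcode:1 = 1 → 0x1 << 0 → word 0x01
seq:7 = 110 → 0x6e << 1 → word 0xdd
word = 0xdd → little-endian bytes:
  [0]=0xdd

dd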